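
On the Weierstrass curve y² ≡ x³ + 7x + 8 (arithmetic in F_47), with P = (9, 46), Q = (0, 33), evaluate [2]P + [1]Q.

First 2P:
Repeated addition: build up to 2P.
2P: tangent at (9, 46): λ = (3·9² + 7)/(2·46) ≡ 15/45. 45⁻¹ ≡ 23 (mod 47), so λ ≡ 15·23 ≡ 16.
  x = λ² - 9 - 9 = 256 - 18 ≡ 3; y = λ·(9 - 3) - 46 ≡ 3. → (3, 3)
2P = (3, 3).
Finally 2P + Q:
(3, 3) + (0, 33). λ = (33 - 3)/(0 - 3) ≡ 30/44 mod 47. 44⁻¹ ≡ 31 (mod 47), so λ ≡ 37.
  x = λ² - 3 - 0 = 1369 - 3 ≡ 3; y = λ·(3 - 3) - 3 ≡ 44. → (3, 44)

(3, 44)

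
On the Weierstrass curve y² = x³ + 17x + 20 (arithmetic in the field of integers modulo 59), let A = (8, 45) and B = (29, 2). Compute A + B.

(8, 45) + (29, 2). λ = (2 - 45)/(29 - 8) ≡ 16/21 mod 59. 21⁻¹ ≡ 45 (mod 59) since 21·45 = 945 ≡ 1, so λ ≡ 12.
  x = λ² - 8 - 29 = 144 - 37 ≡ 48; y = λ·(8 - 48) - 45 ≡ 6. → (48, 6)

(48, 6)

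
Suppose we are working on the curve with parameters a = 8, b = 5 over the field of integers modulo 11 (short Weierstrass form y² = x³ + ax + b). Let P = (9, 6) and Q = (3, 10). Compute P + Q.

(8, 8)

(9, 6) + (3, 10). λ = (10 - 6)/(3 - 9) ≡ 4/5 mod 11. 5⁻¹ ≡ 9 (mod 11) since 5·9 = 45 ≡ 1, so λ ≡ 3.
  x = λ² - 9 - 3 = 9 - 12 ≡ 8; y = λ·(9 - 8) - 6 ≡ 8. → (8, 8)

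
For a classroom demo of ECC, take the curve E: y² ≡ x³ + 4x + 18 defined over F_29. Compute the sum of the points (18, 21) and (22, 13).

(18, 21) + (22, 13). λ = (13 - 21)/(22 - 18) ≡ 21/4 mod 29. 4⁻¹ ≡ 22 (mod 29), so λ ≡ 27.
  x = λ² - 18 - 22 = 729 - 40 ≡ 22; y = λ·(18 - 22) - 21 ≡ 16. → (22, 16)

(22, 16)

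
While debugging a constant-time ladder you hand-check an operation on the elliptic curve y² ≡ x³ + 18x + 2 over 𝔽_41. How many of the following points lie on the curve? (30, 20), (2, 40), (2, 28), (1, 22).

2

(30, 20): 20² ≡ 31, rhs ≡ 31 → on.
(2, 40): 40² ≡ 1, rhs ≡ 5 → off.
(2, 28): 28² ≡ 5, rhs ≡ 5 → on.
(1, 22): 22² ≡ 33, rhs ≡ 21 → off.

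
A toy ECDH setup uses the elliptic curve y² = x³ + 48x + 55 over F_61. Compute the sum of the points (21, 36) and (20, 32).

(36, 26)

(21, 36) + (20, 32). λ = (32 - 36)/(20 - 21) ≡ 57/60 mod 61. 60⁻¹ ≡ 60 (mod 61) since 60·60 = 3600 ≡ 1, so λ ≡ 4.
  x = λ² - 21 - 20 = 16 - 41 ≡ 36; y = λ·(21 - 36) - 36 ≡ 26. → (36, 26)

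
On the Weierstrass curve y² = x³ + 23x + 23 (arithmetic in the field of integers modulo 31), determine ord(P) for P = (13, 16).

2P: tangent at (13, 16): λ = (3·13² + 23)/(2·16) ≡ 3/1. 1⁻¹ ≡ 1 (mod 31), so λ ≡ 3·1 ≡ 3.
  x = λ² - 13 - 13 = 9 - 26 ≡ 14; y = λ·(13 - 14) - 16 ≡ 12. → (14, 12)
3P: (14, 12) + (13, 16). λ = (16 - 12)/(13 - 14) ≡ 4/30 mod 31. 30⁻¹ ≡ 30 (mod 31) since 30·30 = 900 ≡ 1, so λ ≡ 27.
  x = λ² - 14 - 13 = 729 - 27 ≡ 20; y = λ·(14 - 20) - 12 ≡ 12. → (20, 12)
4P: (20, 12) + (13, 16). λ = (16 - 12)/(13 - 20) ≡ 4/24 mod 31. 24⁻¹ ≡ 22 (mod 31), so λ ≡ 26.
  x = λ² - 20 - 13 = 676 - 33 ≡ 23; y = λ·(20 - 23) - 12 ≡ 3. → (23, 3)
5P: (23, 3) + (13, 16). λ = (16 - 3)/(13 - 23) ≡ 13/21 mod 31. 21⁻¹ ≡ 3 (mod 31), so λ ≡ 8.
  x = λ² - 23 - 13 = 64 - 36 ≡ 28; y = λ·(23 - 28) - 3 ≡ 19. → (28, 19)
6P: (28, 19) + (13, 16). λ = (16 - 19)/(13 - 28) ≡ 28/16 mod 31. 16⁻¹ ≡ 2 (mod 31), so λ ≡ 25.
  x = λ² - 28 - 13 = 625 - 41 ≡ 26; y = λ·(28 - 26) - 19 ≡ 0. → (26, 0)
7P: (26, 0) + (13, 16). λ = (16 - 0)/(13 - 26) ≡ 16/18 mod 31. 18⁻¹ ≡ 19 (mod 31) since 18·19 = 342 ≡ 1, so λ ≡ 25.
  x = λ² - 26 - 13 = 625 - 39 ≡ 28; y = λ·(26 - 28) - 0 ≡ 12. → (28, 12)
8P: (28, 12) + (13, 16). λ = (16 - 12)/(13 - 28) ≡ 4/16 mod 31. 16⁻¹ ≡ 2 (mod 31) since 16·2 = 32 ≡ 1, so λ ≡ 8.
  x = λ² - 28 - 13 = 64 - 41 ≡ 23; y = λ·(28 - 23) - 12 ≡ 28. → (23, 28)
9P: (23, 28) + (13, 16). λ = (16 - 28)/(13 - 23) ≡ 19/21 mod 31. 21⁻¹ ≡ 3 (mod 31), so λ ≡ 26.
  x = λ² - 23 - 13 = 676 - 36 ≡ 20; y = λ·(23 - 20) - 28 ≡ 19. → (20, 19)
10P: (20, 19) + (13, 16). λ = (16 - 19)/(13 - 20) ≡ 28/24 mod 31. 24⁻¹ ≡ 22 (mod 31), so λ ≡ 27.
  x = λ² - 20 - 13 = 729 - 33 ≡ 14; y = λ·(20 - 14) - 19 ≡ 19. → (14, 19)
11P: (14, 19) + (13, 16). λ = (16 - 19)/(13 - 14) ≡ 28/30 mod 31. 30⁻¹ ≡ 30 (mod 31), so λ ≡ 3.
  x = λ² - 14 - 13 = 9 - 27 ≡ 13; y = λ·(14 - 13) - 19 ≡ 15. → (13, 15)
12P: (13, 15) + (13, 16): same x and y₁ ≡ -y₂, so the sum is O.
12P = O, so the order is 12.

12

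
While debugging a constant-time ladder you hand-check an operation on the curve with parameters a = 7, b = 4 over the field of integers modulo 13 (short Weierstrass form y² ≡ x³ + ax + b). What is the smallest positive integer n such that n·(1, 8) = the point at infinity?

2P: tangent at (1, 8): λ = (3·1² + 7)/(2·8) ≡ 10/3. 3⁻¹ ≡ 9 (mod 13) since 3·9 = 27 ≡ 1, so λ ≡ 10·9 ≡ 12.
  x = λ² - 1 - 1 = 144 - 2 ≡ 12; y = λ·(1 - 12) - 8 ≡ 3. → (12, 3)
3P: (12, 3) + (1, 8). λ = (8 - 3)/(1 - 12) ≡ 5/2 mod 13. 2⁻¹ ≡ 7 (mod 13), so λ ≡ 9.
  x = λ² - 12 - 1 = 81 - 13 ≡ 3; y = λ·(12 - 3) - 3 ≡ 0. → (3, 0)
4P: (3, 0) + (1, 8). λ = (8 - 0)/(1 - 3) ≡ 8/11 mod 13. 11⁻¹ ≡ 6 (mod 13), so λ ≡ 9.
  x = λ² - 3 - 1 = 81 - 4 ≡ 12; y = λ·(3 - 12) - 0 ≡ 10. → (12, 10)
5P: (12, 10) + (1, 8). λ = (8 - 10)/(1 - 12) ≡ 11/2 mod 13. 2⁻¹ ≡ 7 (mod 13), so λ ≡ 12.
  x = λ² - 12 - 1 = 144 - 13 ≡ 1; y = λ·(12 - 1) - 10 ≡ 5. → (1, 5)
6P: (1, 5) + (1, 8): same x and y₁ ≡ -y₂, so the sum is the point at infinity.
6P = the point at infinity, so the order is 6.

6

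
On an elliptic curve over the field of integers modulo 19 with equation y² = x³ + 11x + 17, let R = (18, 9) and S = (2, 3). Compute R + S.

(3, 18)

(18, 9) + (2, 3). λ = (3 - 9)/(2 - 18) ≡ 13/3 mod 19. 3⁻¹ ≡ 13 (mod 19), so λ ≡ 17.
  x = λ² - 18 - 2 = 289 - 20 ≡ 3; y = λ·(18 - 3) - 9 ≡ 18. → (3, 18)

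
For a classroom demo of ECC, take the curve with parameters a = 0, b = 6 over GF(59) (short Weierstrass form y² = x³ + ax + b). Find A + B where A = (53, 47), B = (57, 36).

(53, 47) + (57, 36). λ = (36 - 47)/(57 - 53) ≡ 48/4 mod 59. 4⁻¹ ≡ 15 (mod 59) since 4·15 = 60 ≡ 1, so λ ≡ 12.
  x = λ² - 53 - 57 = 144 - 110 ≡ 34; y = λ·(53 - 34) - 47 ≡ 4. → (34, 4)

(34, 4)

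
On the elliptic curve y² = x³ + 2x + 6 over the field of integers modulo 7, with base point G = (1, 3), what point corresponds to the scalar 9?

(2, 5)

Repeated addition: build up to 9G.
2G: tangent at (1, 3): λ = (3·1² + 2)/(2·3) ≡ 5/6. 6⁻¹ ≡ 6 (mod 7) since 6·6 = 36 ≡ 1, so λ ≡ 5·6 ≡ 2.
  x = λ² - 1 - 1 = 4 - 2 ≡ 2; y = λ·(1 - 2) - 3 ≡ 2. → (2, 2)
3G: (2, 2) + (1, 3). λ = (3 - 2)/(1 - 2) ≡ 1/6 mod 7. 6⁻¹ ≡ 6 (mod 7) since 6·6 = 36 ≡ 1, so λ ≡ 6.
  x = λ² - 2 - 1 = 36 - 3 ≡ 5; y = λ·(2 - 5) - 2 ≡ 1. → (5, 1)
4G: (5, 1) + (1, 3). λ = (3 - 1)/(1 - 5) ≡ 2/3 mod 7. 3⁻¹ ≡ 5 (mod 7), so λ ≡ 3.
  x = λ² - 5 - 1 = 9 - 6 ≡ 3; y = λ·(5 - 3) - 1 ≡ 5. → (3, 5)
5G: (3, 5) + (1, 3). λ = (3 - 5)/(1 - 3) ≡ 5/5 mod 7. 5⁻¹ ≡ 3 (mod 7), so λ ≡ 1.
  x = λ² - 3 - 1 = 1 - 4 ≡ 4; y = λ·(3 - 4) - 5 ≡ 1. → (4, 1)
6G: (4, 1) + (1, 3). λ = (3 - 1)/(1 - 4) ≡ 2/4 mod 7. 4⁻¹ ≡ 2 (mod 7) since 4·2 = 8 ≡ 1, so λ ≡ 4.
  x = λ² - 4 - 1 = 16 - 5 ≡ 4; y = λ·(4 - 4) - 1 ≡ 6. → (4, 6)
7G: (4, 6) + (1, 3). λ = (3 - 6)/(1 - 4) ≡ 4/4 mod 7. 4⁻¹ ≡ 2 (mod 7), so λ ≡ 1.
  x = λ² - 4 - 1 = 1 - 5 ≡ 3; y = λ·(4 - 3) - 6 ≡ 2. → (3, 2)
8G: (3, 2) + (1, 3). λ = (3 - 2)/(1 - 3) ≡ 1/5 mod 7. 5⁻¹ ≡ 3 (mod 7), so λ ≡ 3.
  x = λ² - 3 - 1 = 9 - 4 ≡ 5; y = λ·(3 - 5) - 2 ≡ 6. → (5, 6)
9G: (5, 6) + (1, 3). λ = (3 - 6)/(1 - 5) ≡ 4/3 mod 7. 3⁻¹ ≡ 5 (mod 7), so λ ≡ 6.
  x = λ² - 5 - 1 = 36 - 6 ≡ 2; y = λ·(5 - 2) - 6 ≡ 5. → (2, 5)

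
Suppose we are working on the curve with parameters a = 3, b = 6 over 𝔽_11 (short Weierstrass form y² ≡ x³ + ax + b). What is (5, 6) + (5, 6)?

(2, 8)

tangent at (5, 6): λ = (3·5² + 3)/(2·6) ≡ 1/1. 1⁻¹ ≡ 1 (mod 11), so λ ≡ 1·1 ≡ 1.
  x = λ² - 5 - 5 = 1 - 10 ≡ 2; y = λ·(5 - 2) - 6 ≡ 8. → (2, 8)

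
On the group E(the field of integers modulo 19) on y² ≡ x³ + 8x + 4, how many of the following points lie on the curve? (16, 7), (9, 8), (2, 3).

(16, 7): 7² ≡ 11, rhs ≡ 10 → off.
(9, 8): 8² ≡ 7, rhs ≡ 7 → on.
(2, 3): 3² ≡ 9, rhs ≡ 9 → on.

2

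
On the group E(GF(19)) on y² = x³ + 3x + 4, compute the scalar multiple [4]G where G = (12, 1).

Double-and-add on 4 = (100)₂. Start with G = (12, 1) for the leading 1-bit.
double: tangent at (12, 1): λ = (3·12² + 3)/(2·1) ≡ 17/2. 2⁻¹ ≡ 10 (mod 19), so λ ≡ 17·10 ≡ 18.
  x = λ² - 12 - 12 = 324 - 24 ≡ 15; y = λ·(12 - 15) - 1 ≡ 2. → (15, 2)
double: tangent at (15, 2): λ = (3·15² + 3)/(2·2) ≡ 13/4. 4⁻¹ ≡ 5 (mod 19) since 4·5 = 20 ≡ 1, so λ ≡ 13·5 ≡ 8.
  x = λ² - 15 - 15 = 64 - 30 ≡ 15; y = λ·(15 - 15) - 2 ≡ 17. → (15, 17)

(15, 17)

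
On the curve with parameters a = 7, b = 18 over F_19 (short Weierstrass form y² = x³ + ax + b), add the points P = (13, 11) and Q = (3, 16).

(13, 11) + (3, 16). λ = (16 - 11)/(3 - 13) ≡ 5/9 mod 19. 9⁻¹ ≡ 17 (mod 19), so λ ≡ 9.
  x = λ² - 13 - 3 = 81 - 16 ≡ 8; y = λ·(13 - 8) - 11 ≡ 15. → (8, 15)

(8, 15)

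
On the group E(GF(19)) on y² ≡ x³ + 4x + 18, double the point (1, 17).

tangent at (1, 17): λ = (3·1² + 4)/(2·17) ≡ 7/15. 15⁻¹ ≡ 14 (mod 19), so λ ≡ 7·14 ≡ 3.
  x = λ² - 1 - 1 = 9 - 2 ≡ 7; y = λ·(1 - 7) - 17 ≡ 3. → (7, 3)

(7, 3)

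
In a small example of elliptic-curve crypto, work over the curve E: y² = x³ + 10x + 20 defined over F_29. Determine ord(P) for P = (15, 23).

2P: tangent at (15, 23): λ = (3·15² + 10)/(2·23) ≡ 18/17. 17⁻¹ ≡ 12 (mod 29) since 17·12 = 204 ≡ 1, so λ ≡ 18·12 ≡ 13.
  x = λ² - 15 - 15 = 169 - 30 ≡ 23; y = λ·(15 - 23) - 23 ≡ 18. → (23, 18)
3P: (23, 18) + (15, 23). λ = (23 - 18)/(15 - 23) ≡ 5/21 mod 29. 21⁻¹ ≡ 18 (mod 29), so λ ≡ 3.
  x = λ² - 23 - 15 = 9 - 38 ≡ 0; y = λ·(23 - 0) - 18 ≡ 22. → (0, 22)
4P: (0, 22) + (15, 23). λ = (23 - 22)/(15 - 0) ≡ 1/15 mod 29. 15⁻¹ ≡ 2 (mod 29) since 15·2 = 30 ≡ 1, so λ ≡ 2.
  x = λ² - 0 - 15 = 4 - 15 ≡ 18; y = λ·(0 - 18) - 22 ≡ 0. → (18, 0)
5P: (18, 0) + (15, 23). λ = (23 - 0)/(15 - 18) ≡ 23/26 mod 29. 26⁻¹ ≡ 19 (mod 29), so λ ≡ 2.
  x = λ² - 18 - 15 = 4 - 33 ≡ 0; y = λ·(18 - 0) - 0 ≡ 7. → (0, 7)
6P: (0, 7) + (15, 23). λ = (23 - 7)/(15 - 0) ≡ 16/15 mod 29. 15⁻¹ ≡ 2 (mod 29), so λ ≡ 3.
  x = λ² - 0 - 15 = 9 - 15 ≡ 23; y = λ·(0 - 23) - 7 ≡ 11. → (23, 11)
7P: (23, 11) + (15, 23). λ = (23 - 11)/(15 - 23) ≡ 12/21 mod 29. 21⁻¹ ≡ 18 (mod 29), so λ ≡ 13.
  x = λ² - 23 - 15 = 169 - 38 ≡ 15; y = λ·(23 - 15) - 11 ≡ 6. → (15, 6)
8P: (15, 6) + (15, 23): same x and y₁ ≡ -y₂, so the sum is O.
8P = O, so the order is 8.

8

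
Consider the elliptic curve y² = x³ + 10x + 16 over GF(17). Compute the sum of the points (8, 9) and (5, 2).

(0, 4)

(8, 9) + (5, 2). λ = (2 - 9)/(5 - 8) ≡ 10/14 mod 17. 14⁻¹ ≡ 11 (mod 17), so λ ≡ 8.
  x = λ² - 8 - 5 = 64 - 13 ≡ 0; y = λ·(8 - 0) - 9 ≡ 4. → (0, 4)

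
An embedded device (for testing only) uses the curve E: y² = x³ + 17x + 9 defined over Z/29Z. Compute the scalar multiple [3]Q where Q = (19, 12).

O

Repeated addition: build up to 3Q.
2Q: tangent at (19, 12): λ = (3·19² + 17)/(2·12) ≡ 27/24. 24⁻¹ ≡ 23 (mod 29), so λ ≡ 27·23 ≡ 12.
  x = λ² - 19 - 19 = 144 - 38 ≡ 19; y = λ·(19 - 19) - 12 ≡ 17. → (19, 17)
3Q: (19, 17) + (19, 12): same x and y₁ ≡ -y₂, so the sum is 𝒪.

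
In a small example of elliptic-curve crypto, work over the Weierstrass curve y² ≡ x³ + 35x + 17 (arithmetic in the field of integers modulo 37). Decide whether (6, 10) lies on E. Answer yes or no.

no

y² = 10² ≡ 26; x³ + 35x + 17 = 443 ≡ 36 (mod 37). 26 ≠ 36.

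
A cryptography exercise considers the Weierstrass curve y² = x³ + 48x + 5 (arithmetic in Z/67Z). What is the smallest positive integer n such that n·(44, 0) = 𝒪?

2

2P: (44, 0) + (44, 0): same x and y₁ ≡ -y₂, so the sum is 𝒪.
2P = 𝒪, so the order is 2.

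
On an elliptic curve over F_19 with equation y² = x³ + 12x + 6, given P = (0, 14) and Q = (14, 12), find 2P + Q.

(4, 2)

First 2P:
Repeated addition: build up to 2P.
2P: tangent at (0, 14): λ = (3·0² + 12)/(2·14) ≡ 12/9. 9⁻¹ ≡ 17 (mod 19) since 9·17 = 153 ≡ 1, so λ ≡ 12·17 ≡ 14.
  x = λ² - 0 - 0 = 196 - 0 ≡ 6; y = λ·(0 - 6) - 14 ≡ 16. → (6, 16)
2P = (6, 16).
Finally 2P + Q:
(6, 16) + (14, 12). λ = (12 - 16)/(14 - 6) ≡ 15/8 mod 19. 8⁻¹ ≡ 12 (mod 19) since 8·12 = 96 ≡ 1, so λ ≡ 9.
  x = λ² - 6 - 14 = 81 - 20 ≡ 4; y = λ·(6 - 4) - 16 ≡ 2. → (4, 2)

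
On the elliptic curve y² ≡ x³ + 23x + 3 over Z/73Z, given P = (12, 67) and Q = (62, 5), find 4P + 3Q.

(62, 68)

First 4P:
Double-and-add on 4 = (100)₂. Start with P = (12, 67) for the leading 1-bit.
double: tangent at (12, 67): λ = (3·12² + 23)/(2·67) ≡ 17/61. 61⁻¹ ≡ 6 (mod 73) since 61·6 = 366 ≡ 1, so λ ≡ 17·6 ≡ 29.
  x = λ² - 12 - 12 = 841 - 24 ≡ 14; y = λ·(12 - 14) - 67 ≡ 21. → (14, 21)
double: tangent at (14, 21): λ = (3·14² + 23)/(2·21) ≡ 27/42. 42⁻¹ ≡ 40 (mod 73) since 42·40 = 1680 ≡ 1, so λ ≡ 27·40 ≡ 58.
  x = λ² - 14 - 14 = 3364 - 28 ≡ 51; y = λ·(14 - 51) - 21 ≡ 23. → (51, 23)
4P = (51, 23).
Next 3Q:
Repeated addition: build up to 3Q.
2Q: tangent at (62, 5): λ = (3·62² + 23)/(2·5) ≡ 21/10. 10⁻¹ ≡ 22 (mod 73) since 10·22 = 220 ≡ 1, so λ ≡ 21·22 ≡ 24.
  x = λ² - 62 - 62 = 576 - 124 ≡ 14; y = λ·(62 - 14) - 5 ≡ 52. → (14, 52)
3Q: (14, 52) + (62, 5). λ = (5 - 52)/(62 - 14) ≡ 26/48 mod 73. 48⁻¹ ≡ 35 (mod 73), so λ ≡ 34.
  x = λ² - 14 - 62 = 1156 - 76 ≡ 58; y = λ·(14 - 58) - 52 ≡ 58. → (58, 58)
3Q = (58, 58).
Finally 4P + 3Q:
(51, 23) + (58, 58). λ = (58 - 23)/(58 - 51) ≡ 35/7 mod 73. 7⁻¹ ≡ 21 (mod 73), so λ ≡ 5.
  x = λ² - 51 - 58 = 25 - 109 ≡ 62; y = λ·(51 - 62) - 23 ≡ 68. → (62, 68)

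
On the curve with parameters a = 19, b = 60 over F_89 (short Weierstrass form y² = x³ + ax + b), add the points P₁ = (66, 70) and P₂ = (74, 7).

(43, 27)

(66, 70) + (74, 7). λ = (7 - 70)/(74 - 66) ≡ 26/8 mod 89. 8⁻¹ ≡ 78 (mod 89), so λ ≡ 70.
  x = λ² - 66 - 74 = 4900 - 140 ≡ 43; y = λ·(66 - 43) - 70 ≡ 27. → (43, 27)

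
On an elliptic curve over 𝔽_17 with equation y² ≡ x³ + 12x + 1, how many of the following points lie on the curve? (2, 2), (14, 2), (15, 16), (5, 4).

1

(2, 2): 2² ≡ 4, rhs ≡ 16 → off.
(14, 2): 2² ≡ 4, rhs ≡ 6 → off.
(15, 16): 16² ≡ 1, rhs ≡ 3 → off.
(5, 4): 4² ≡ 16, rhs ≡ 16 → on.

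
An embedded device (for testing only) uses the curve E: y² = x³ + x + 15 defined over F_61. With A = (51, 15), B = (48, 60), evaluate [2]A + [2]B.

(38, 5)

First 2A:
Repeated addition: build up to 2A.
2A: tangent at (51, 15): λ = (3·51² + 1)/(2·15) ≡ 57/30. 30⁻¹ ≡ 59 (mod 61) since 30·59 = 1770 ≡ 1, so λ ≡ 57·59 ≡ 8.
  x = λ² - 51 - 51 = 64 - 102 ≡ 23; y = λ·(51 - 23) - 15 ≡ 26. → (23, 26)
2A = (23, 26).
Next 2B:
Repeated addition: build up to 2B.
2B: tangent at (48, 60): λ = (3·48² + 1)/(2·60) ≡ 20/59. 59⁻¹ ≡ 30 (mod 61), so λ ≡ 20·30 ≡ 51.
  x = λ² - 48 - 48 = 2601 - 96 ≡ 4; y = λ·(48 - 4) - 60 ≡ 49. → (4, 49)
2B = (4, 49).
Finally 2A + 2B:
(23, 26) + (4, 49). λ = (49 - 26)/(4 - 23) ≡ 23/42 mod 61. 42⁻¹ ≡ 16 (mod 61) since 42·16 = 672 ≡ 1, so λ ≡ 2.
  x = λ² - 23 - 4 = 4 - 27 ≡ 38; y = λ·(23 - 38) - 26 ≡ 5. → (38, 5)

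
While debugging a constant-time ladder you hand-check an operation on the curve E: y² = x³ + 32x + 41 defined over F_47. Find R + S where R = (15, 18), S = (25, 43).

(25, 4)

(15, 18) + (25, 43). λ = (43 - 18)/(25 - 15) ≡ 25/10 mod 47. 10⁻¹ ≡ 33 (mod 47), so λ ≡ 26.
  x = λ² - 15 - 25 = 676 - 40 ≡ 25; y = λ·(15 - 25) - 18 ≡ 4. → (25, 4)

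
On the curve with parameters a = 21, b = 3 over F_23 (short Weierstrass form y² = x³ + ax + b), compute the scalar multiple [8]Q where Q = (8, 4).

Repeated addition: build up to 8Q.
2Q: tangent at (8, 4): λ = (3·8² + 21)/(2·4) ≡ 6/8. 8⁻¹ ≡ 3 (mod 23), so λ ≡ 6·3 ≡ 18.
  x = λ² - 8 - 8 = 324 - 16 ≡ 9; y = λ·(8 - 9) - 4 ≡ 1. → (9, 1)
3Q: (9, 1) + (8, 4). λ = (4 - 1)/(8 - 9) ≡ 3/22 mod 23. 22⁻¹ ≡ 22 (mod 23), so λ ≡ 20.
  x = λ² - 9 - 8 = 400 - 17 ≡ 15; y = λ·(9 - 15) - 1 ≡ 17. → (15, 17)
4Q: (15, 17) + (8, 4). λ = (4 - 17)/(8 - 15) ≡ 10/16 mod 23. 16⁻¹ ≡ 13 (mod 23), so λ ≡ 15.
  x = λ² - 15 - 8 = 225 - 23 ≡ 18; y = λ·(15 - 18) - 17 ≡ 7. → (18, 7)
5Q: (18, 7) + (8, 4). λ = (4 - 7)/(8 - 18) ≡ 20/13 mod 23. 13⁻¹ ≡ 16 (mod 23), so λ ≡ 21.
  x = λ² - 18 - 8 = 441 - 26 ≡ 1; y = λ·(18 - 1) - 7 ≡ 5. → (1, 5)
6Q: (1, 5) + (8, 4). λ = (4 - 5)/(8 - 1) ≡ 22/7 mod 23. 7⁻¹ ≡ 10 (mod 23), so λ ≡ 13.
  x = λ² - 1 - 8 = 169 - 9 ≡ 22; y = λ·(1 - 22) - 5 ≡ 21. → (22, 21)
7Q: (22, 21) + (8, 4). λ = (4 - 21)/(8 - 22) ≡ 6/9 mod 23. 9⁻¹ ≡ 18 (mod 23), so λ ≡ 16.
  x = λ² - 22 - 8 = 256 - 30 ≡ 19; y = λ·(22 - 19) - 21 ≡ 4. → (19, 4)
8Q: (19, 4) + (8, 4). λ = (4 - 4)/(8 - 19) ≡ 0/12 mod 23. 12⁻¹ ≡ 2 (mod 23), so λ ≡ 0.
  x = λ² - 19 - 8 = 0 - 27 ≡ 19; y = λ·(19 - 19) - 4 ≡ 19. → (19, 19)

(19, 19)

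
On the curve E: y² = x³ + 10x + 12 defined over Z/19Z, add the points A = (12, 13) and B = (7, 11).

(12, 13) + (7, 11). λ = (11 - 13)/(7 - 12) ≡ 17/14 mod 19. 14⁻¹ ≡ 15 (mod 19) since 14·15 = 210 ≡ 1, so λ ≡ 8.
  x = λ² - 12 - 7 = 64 - 19 ≡ 7; y = λ·(12 - 7) - 13 ≡ 8. → (7, 8)

(7, 8)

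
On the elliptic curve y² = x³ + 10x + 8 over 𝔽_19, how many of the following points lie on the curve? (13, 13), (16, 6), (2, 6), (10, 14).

(13, 13): 13² ≡ 17, rhs ≡ 17 → on.
(16, 6): 6² ≡ 17, rhs ≡ 8 → off.
(2, 6): 6² ≡ 17, rhs ≡ 17 → on.
(10, 14): 14² ≡ 6, rhs ≡ 6 → on.

3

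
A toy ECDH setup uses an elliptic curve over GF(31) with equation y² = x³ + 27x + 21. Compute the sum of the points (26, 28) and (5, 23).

(8, 25)

(26, 28) + (5, 23). λ = (23 - 28)/(5 - 26) ≡ 26/10 mod 31. 10⁻¹ ≡ 28 (mod 31) since 10·28 = 280 ≡ 1, so λ ≡ 15.
  x = λ² - 26 - 5 = 225 - 31 ≡ 8; y = λ·(26 - 8) - 28 ≡ 25. → (8, 25)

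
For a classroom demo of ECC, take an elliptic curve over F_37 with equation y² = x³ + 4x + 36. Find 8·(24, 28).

Write P = (24, 28).
Double-and-add on 8 = (1000)₂. Start with P = (24, 28) for the leading 1-bit.
double: tangent at (24, 28): λ = (3·24² + 4)/(2·28) ≡ 30/19. 19⁻¹ ≡ 2 (mod 37) since 19·2 = 38 ≡ 1, so λ ≡ 30·2 ≡ 23.
  x = λ² - 24 - 24 = 529 - 48 ≡ 0; y = λ·(24 - 0) - 28 ≡ 6. → (0, 6)
double: tangent at (0, 6): λ = (3·0² + 4)/(2·6) ≡ 4/12. 12⁻¹ ≡ 34 (mod 37) since 12·34 = 408 ≡ 1, so λ ≡ 4·34 ≡ 25.
  x = λ² - 0 - 0 = 625 - 0 ≡ 33; y = λ·(0 - 33) - 6 ≡ 20. → (33, 20)
double: tangent at (33, 20): λ = (3·33² + 4)/(2·20) ≡ 15/3. 3⁻¹ ≡ 25 (mod 37), so λ ≡ 15·25 ≡ 5.
  x = λ² - 33 - 33 = 25 - 66 ≡ 33; y = λ·(33 - 33) - 20 ≡ 17. → (33, 17)

(33, 17)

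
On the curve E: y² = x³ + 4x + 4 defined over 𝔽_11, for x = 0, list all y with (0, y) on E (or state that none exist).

2, 9

x³ + 4x + 4 = 4 ≡ 4 (mod 11).
Square roots of 4 mod 11: 2 and 9 (since 2² = 4 ≡ 4).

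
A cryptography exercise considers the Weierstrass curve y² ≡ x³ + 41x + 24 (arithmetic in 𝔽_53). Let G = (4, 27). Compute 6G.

Repeated addition: build up to 6G.
2G: tangent at (4, 27): λ = (3·4² + 41)/(2·27) ≡ 36/1. 1⁻¹ ≡ 1 (mod 53), so λ ≡ 36·1 ≡ 36.
  x = λ² - 4 - 4 = 1296 - 8 ≡ 16; y = λ·(4 - 16) - 27 ≡ 18. → (16, 18)
3G: (16, 18) + (4, 27). λ = (27 - 18)/(4 - 16) ≡ 9/41 mod 53. 41⁻¹ ≡ 22 (mod 53) since 41·22 = 902 ≡ 1, so λ ≡ 39.
  x = λ² - 16 - 4 = 1521 - 20 ≡ 17; y = λ·(16 - 17) - 18 ≡ 49. → (17, 49)
4G: (17, 49) + (4, 27). λ = (27 - 49)/(4 - 17) ≡ 31/40 mod 53. 40⁻¹ ≡ 4 (mod 53) since 40·4 = 160 ≡ 1, so λ ≡ 18.
  x = λ² - 17 - 4 = 324 - 21 ≡ 38; y = λ·(17 - 38) - 49 ≡ 50. → (38, 50)
5G: (38, 50) + (4, 27). λ = (27 - 50)/(4 - 38) ≡ 30/19 mod 53. 19⁻¹ ≡ 14 (mod 53) since 19·14 = 266 ≡ 1, so λ ≡ 49.
  x = λ² - 38 - 4 = 2401 - 42 ≡ 27; y = λ·(38 - 27) - 50 ≡ 12. → (27, 12)
6G: (27, 12) + (4, 27). λ = (27 - 12)/(4 - 27) ≡ 15/30 mod 53. 30⁻¹ ≡ 23 (mod 53) since 30·23 = 690 ≡ 1, so λ ≡ 27.
  x = λ² - 27 - 4 = 729 - 31 ≡ 9; y = λ·(27 - 9) - 12 ≡ 50. → (9, 50)

(9, 50)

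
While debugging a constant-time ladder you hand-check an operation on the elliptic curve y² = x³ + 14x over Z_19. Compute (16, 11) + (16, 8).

O

The two points share x = 16 and their y-coordinates satisfy 11 + 8 ≡ 0 (mod 19), so they are inverses. Their sum is O.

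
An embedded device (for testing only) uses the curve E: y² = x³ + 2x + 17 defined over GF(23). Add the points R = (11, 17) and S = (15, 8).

(15, 15)

(11, 17) + (15, 8). λ = (8 - 17)/(15 - 11) ≡ 14/4 mod 23. 4⁻¹ ≡ 6 (mod 23), so λ ≡ 15.
  x = λ² - 11 - 15 = 225 - 26 ≡ 15; y = λ·(11 - 15) - 17 ≡ 15. → (15, 15)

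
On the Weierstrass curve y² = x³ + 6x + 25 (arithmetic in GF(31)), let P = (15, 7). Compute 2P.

tangent at (15, 7): λ = (3·15² + 6)/(2·7) ≡ 30/14. 14⁻¹ ≡ 20 (mod 31), so λ ≡ 30·20 ≡ 11.
  x = λ² - 15 - 15 = 121 - 30 ≡ 29; y = λ·(15 - 29) - 7 ≡ 25. → (29, 25)

(29, 25)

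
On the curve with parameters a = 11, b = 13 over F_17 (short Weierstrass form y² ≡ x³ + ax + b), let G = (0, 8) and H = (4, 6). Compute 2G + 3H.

(8, 1)

First 2G:
Repeated addition: build up to 2G.
2G: tangent at (0, 8): λ = (3·0² + 11)/(2·8) ≡ 11/16. 16⁻¹ ≡ 16 (mod 17), so λ ≡ 11·16 ≡ 6.
  x = λ² - 0 - 0 = 36 - 0 ≡ 2; y = λ·(0 - 2) - 8 ≡ 14. → (2, 14)
2G = (2, 14).
Next 3H:
Repeated addition: build up to 3H.
2H: tangent at (4, 6): λ = (3·4² + 11)/(2·6) ≡ 8/12. 12⁻¹ ≡ 10 (mod 17), so λ ≡ 8·10 ≡ 12.
  x = λ² - 4 - 4 = 144 - 8 ≡ 0; y = λ·(4 - 0) - 6 ≡ 8. → (0, 8)
3H: (0, 8) + (4, 6). λ = (6 - 8)/(4 - 0) ≡ 15/4 mod 17. 4⁻¹ ≡ 13 (mod 17), so λ ≡ 8.
  x = λ² - 0 - 4 = 64 - 4 ≡ 9; y = λ·(0 - 9) - 8 ≡ 5. → (9, 5)
3H = (9, 5).
Finally 2G + 3H:
(2, 14) + (9, 5). λ = (5 - 14)/(9 - 2) ≡ 8/7 mod 17. 7⁻¹ ≡ 5 (mod 17), so λ ≡ 6.
  x = λ² - 2 - 9 = 36 - 11 ≡ 8; y = λ·(2 - 8) - 14 ≡ 1. → (8, 1)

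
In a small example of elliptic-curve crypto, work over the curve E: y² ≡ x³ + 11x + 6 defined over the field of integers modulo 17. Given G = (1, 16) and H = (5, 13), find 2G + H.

First 2G:
Repeated addition: build up to 2G.
2G: tangent at (1, 16): λ = (3·1² + 11)/(2·16) ≡ 14/15. 15⁻¹ ≡ 8 (mod 17) since 15·8 = 120 ≡ 1, so λ ≡ 14·8 ≡ 10.
  x = λ² - 1 - 1 = 100 - 2 ≡ 13; y = λ·(1 - 13) - 16 ≡ 0. → (13, 0)
2G = (13, 0).
Finally 2G + H:
(13, 0) + (5, 13). λ = (13 - 0)/(5 - 13) ≡ 13/9 mod 17. 9⁻¹ ≡ 2 (mod 17), so λ ≡ 9.
  x = λ² - 13 - 5 = 81 - 18 ≡ 12; y = λ·(13 - 12) - 0 ≡ 9. → (12, 9)

(12, 9)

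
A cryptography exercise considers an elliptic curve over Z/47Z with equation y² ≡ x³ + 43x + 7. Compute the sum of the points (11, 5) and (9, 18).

(11, 5) + (9, 18). λ = (18 - 5)/(9 - 11) ≡ 13/45 mod 47. 45⁻¹ ≡ 23 (mod 47) since 45·23 = 1035 ≡ 1, so λ ≡ 17.
  x = λ² - 11 - 9 = 289 - 20 ≡ 34; y = λ·(11 - 34) - 5 ≡ 27. → (34, 27)

(34, 27)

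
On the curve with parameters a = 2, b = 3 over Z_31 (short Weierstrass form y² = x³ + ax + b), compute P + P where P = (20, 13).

tangent at (20, 13): λ = (3·20² + 2)/(2·13) ≡ 24/26. 26⁻¹ ≡ 6 (mod 31), so λ ≡ 24·6 ≡ 20.
  x = λ² - 20 - 20 = 400 - 40 ≡ 19; y = λ·(20 - 19) - 13 ≡ 7. → (19, 7)

(19, 7)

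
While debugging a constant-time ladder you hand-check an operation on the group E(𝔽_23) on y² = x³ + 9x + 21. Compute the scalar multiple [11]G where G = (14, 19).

O

Double-and-add on 11 = (1011)₂. Start with G = (14, 19) for the leading 1-bit.
double: tangent at (14, 19): λ = (3·14² + 9)/(2·19) ≡ 22/15. 15⁻¹ ≡ 20 (mod 23), so λ ≡ 22·20 ≡ 3.
  x = λ² - 14 - 14 = 9 - 28 ≡ 4; y = λ·(14 - 4) - 19 ≡ 11. → (4, 11)
double: tangent at (4, 11): λ = (3·4² + 9)/(2·11) ≡ 11/22. 22⁻¹ ≡ 22 (mod 23), so λ ≡ 11·22 ≡ 12.
  x = λ² - 4 - 4 = 144 - 8 ≡ 21; y = λ·(4 - 21) - 11 ≡ 15. → (21, 15)
add G: (21, 15) + (14, 19). λ = (19 - 15)/(14 - 21) ≡ 4/16 mod 23. 16⁻¹ ≡ 13 (mod 23) since 16·13 = 208 ≡ 1, so λ ≡ 6.
  x = λ² - 21 - 14 = 36 - 35 ≡ 1; y = λ·(21 - 1) - 15 ≡ 13. → (1, 13)
double: tangent at (1, 13): λ = (3·1² + 9)/(2·13) ≡ 12/3. 3⁻¹ ≡ 8 (mod 23), so λ ≡ 12·8 ≡ 4.
  x = λ² - 1 - 1 = 16 - 2 ≡ 14; y = λ·(1 - 14) - 13 ≡ 4. → (14, 4)
add G: (14, 4) + (14, 19): same x and y₁ ≡ -y₂, so the sum is the point at infinity.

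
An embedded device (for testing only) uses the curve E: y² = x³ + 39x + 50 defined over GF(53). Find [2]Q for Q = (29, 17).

(5, 30)

tangent at (29, 17): λ = (3·29² + 39)/(2·17) ≡ 18/34. 34⁻¹ ≡ 39 (mod 53), so λ ≡ 18·39 ≡ 13.
  x = λ² - 29 - 29 = 169 - 58 ≡ 5; y = λ·(29 - 5) - 17 ≡ 30. → (5, 30)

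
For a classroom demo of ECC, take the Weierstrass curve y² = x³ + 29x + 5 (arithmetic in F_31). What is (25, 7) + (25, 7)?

tangent at (25, 7): λ = (3·25² + 29)/(2·7) ≡ 13/14. 14⁻¹ ≡ 20 (mod 31) since 14·20 = 280 ≡ 1, so λ ≡ 13·20 ≡ 12.
  x = λ² - 25 - 25 = 144 - 50 ≡ 1; y = λ·(25 - 1) - 7 ≡ 2. → (1, 2)

(1, 2)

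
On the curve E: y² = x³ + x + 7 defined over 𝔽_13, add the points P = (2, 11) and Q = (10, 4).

(2, 11) + (10, 4). λ = (4 - 11)/(10 - 2) ≡ 6/8 mod 13. 8⁻¹ ≡ 5 (mod 13), so λ ≡ 4.
  x = λ² - 2 - 10 = 16 - 12 ≡ 4; y = λ·(2 - 4) - 11 ≡ 7. → (4, 7)

(4, 7)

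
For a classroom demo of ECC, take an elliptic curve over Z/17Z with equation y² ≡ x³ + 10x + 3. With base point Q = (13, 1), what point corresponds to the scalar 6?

Double-and-add on 6 = (110)₂. Start with Q = (13, 1) for the leading 1-bit.
double: tangent at (13, 1): λ = (3·13² + 10)/(2·1) ≡ 7/2. 2⁻¹ ≡ 9 (mod 17) since 2·9 = 18 ≡ 1, so λ ≡ 7·9 ≡ 12.
  x = λ² - 13 - 13 = 144 - 26 ≡ 16; y = λ·(13 - 16) - 1 ≡ 14. → (16, 14)
add Q: (16, 14) + (13, 1). λ = (1 - 14)/(13 - 16) ≡ 4/14 mod 17. 14⁻¹ ≡ 11 (mod 17), so λ ≡ 10.
  x = λ² - 16 - 13 = 100 - 29 ≡ 3; y = λ·(16 - 3) - 14 ≡ 14. → (3, 14)
double: tangent at (3, 14): λ = (3·3² + 10)/(2·14) ≡ 3/11. 11⁻¹ ≡ 14 (mod 17), so λ ≡ 3·14 ≡ 8.
  x = λ² - 3 - 3 = 64 - 6 ≡ 7; y = λ·(3 - 7) - 14 ≡ 5. → (7, 5)

(7, 5)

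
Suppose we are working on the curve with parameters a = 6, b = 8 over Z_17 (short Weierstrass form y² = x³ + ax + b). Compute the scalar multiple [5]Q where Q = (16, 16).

Double-and-add on 5 = (101)₂. Start with Q = (16, 16) for the leading 1-bit.
double: tangent at (16, 16): λ = (3·16² + 6)/(2·16) ≡ 9/15. 15⁻¹ ≡ 8 (mod 17), so λ ≡ 9·8 ≡ 4.
  x = λ² - 16 - 16 = 16 - 32 ≡ 1; y = λ·(16 - 1) - 16 ≡ 10. → (1, 10)
double: tangent at (1, 10): λ = (3·1² + 6)/(2·10) ≡ 9/3. 3⁻¹ ≡ 6 (mod 17) since 3·6 = 18 ≡ 1, so λ ≡ 9·6 ≡ 3.
  x = λ² - 1 - 1 = 9 - 2 ≡ 7; y = λ·(1 - 7) - 10 ≡ 6. → (7, 6)
add Q: (7, 6) + (16, 16). λ = (16 - 6)/(16 - 7) ≡ 10/9 mod 17. 9⁻¹ ≡ 2 (mod 17), so λ ≡ 3.
  x = λ² - 7 - 16 = 9 - 23 ≡ 3; y = λ·(7 - 3) - 6 ≡ 6. → (3, 6)

(3, 6)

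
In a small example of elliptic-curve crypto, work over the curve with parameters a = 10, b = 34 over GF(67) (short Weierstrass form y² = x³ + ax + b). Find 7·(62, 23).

(14, 38)

Write Q = (62, 23).
Double-and-add on 7 = (111)₂. Start with Q = (62, 23) for the leading 1-bit.
double: tangent at (62, 23): λ = (3·62² + 10)/(2·23) ≡ 18/46. 46⁻¹ ≡ 51 (mod 67), so λ ≡ 18·51 ≡ 47.
  x = λ² - 62 - 62 = 2209 - 124 ≡ 8; y = λ·(62 - 8) - 23 ≡ 36. → (8, 36)
add Q: (8, 36) + (62, 23). λ = (23 - 36)/(62 - 8) ≡ 54/54 mod 67. 54⁻¹ ≡ 36 (mod 67) since 54·36 = 1944 ≡ 1, so λ ≡ 1.
  x = λ² - 8 - 62 = 1 - 70 ≡ 65; y = λ·(8 - 65) - 36 ≡ 41. → (65, 41)
double: tangent at (65, 41): λ = (3·65² + 10)/(2·41) ≡ 22/15. 15⁻¹ ≡ 9 (mod 67) since 15·9 = 135 ≡ 1, so λ ≡ 22·9 ≡ 64.
  x = λ² - 65 - 65 = 4096 - 130 ≡ 13; y = λ·(65 - 13) - 41 ≡ 4. → (13, 4)
add Q: (13, 4) + (62, 23). λ = (23 - 4)/(62 - 13) ≡ 19/49 mod 67. 49⁻¹ ≡ 26 (mod 67) since 49·26 = 1274 ≡ 1, so λ ≡ 25.
  x = λ² - 13 - 62 = 625 - 75 ≡ 14; y = λ·(13 - 14) - 4 ≡ 38. → (14, 38)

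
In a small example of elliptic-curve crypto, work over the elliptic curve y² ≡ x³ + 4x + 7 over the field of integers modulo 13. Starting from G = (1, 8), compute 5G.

(4, 10)

Repeated addition: build up to 5G.
2G: tangent at (1, 8): λ = (3·1² + 4)/(2·8) ≡ 7/3. 3⁻¹ ≡ 9 (mod 13), so λ ≡ 7·9 ≡ 11.
  x = λ² - 1 - 1 = 121 - 2 ≡ 2; y = λ·(1 - 2) - 8 ≡ 7. → (2, 7)
3G: (2, 7) + (1, 8). λ = (8 - 7)/(1 - 2) ≡ 1/12 mod 13. 12⁻¹ ≡ 12 (mod 13), so λ ≡ 12.
  x = λ² - 2 - 1 = 144 - 3 ≡ 11; y = λ·(2 - 11) - 7 ≡ 2. → (11, 2)
4G: (11, 2) + (1, 8). λ = (8 - 2)/(1 - 11) ≡ 6/3 mod 13. 3⁻¹ ≡ 9 (mod 13), so λ ≡ 2.
  x = λ² - 11 - 1 = 4 - 12 ≡ 5; y = λ·(11 - 5) - 2 ≡ 10. → (5, 10)
5G: (5, 10) + (1, 8). λ = (8 - 10)/(1 - 5) ≡ 11/9 mod 13. 9⁻¹ ≡ 3 (mod 13), so λ ≡ 7.
  x = λ² - 5 - 1 = 49 - 6 ≡ 4; y = λ·(5 - 4) - 10 ≡ 10. → (4, 10)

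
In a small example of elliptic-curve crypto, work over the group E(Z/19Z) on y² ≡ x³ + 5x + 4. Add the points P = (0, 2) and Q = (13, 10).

(12, 14)

(0, 2) + (13, 10). λ = (10 - 2)/(13 - 0) ≡ 8/13 mod 19. 13⁻¹ ≡ 3 (mod 19), so λ ≡ 5.
  x = λ² - 0 - 13 = 25 - 13 ≡ 12; y = λ·(0 - 12) - 2 ≡ 14. → (12, 14)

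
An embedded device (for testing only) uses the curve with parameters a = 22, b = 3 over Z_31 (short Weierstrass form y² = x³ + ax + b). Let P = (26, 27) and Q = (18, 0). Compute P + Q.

(26, 4)

(26, 27) + (18, 0). λ = (0 - 27)/(18 - 26) ≡ 4/23 mod 31. 23⁻¹ ≡ 27 (mod 31), so λ ≡ 15.
  x = λ² - 26 - 18 = 225 - 44 ≡ 26; y = λ·(26 - 26) - 27 ≡ 4. → (26, 4)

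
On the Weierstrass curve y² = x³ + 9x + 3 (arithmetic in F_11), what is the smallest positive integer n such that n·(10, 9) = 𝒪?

2P: tangent at (10, 9): λ = (3·10² + 9)/(2·9) ≡ 1/7. 7⁻¹ ≡ 8 (mod 11), so λ ≡ 1·8 ≡ 8.
  x = λ² - 10 - 10 = 64 - 20 ≡ 0; y = λ·(10 - 0) - 9 ≡ 5. → (0, 5)
3P: (0, 5) + (10, 9). λ = (9 - 5)/(10 - 0) ≡ 4/10 mod 11. 10⁻¹ ≡ 10 (mod 11) since 10·10 = 100 ≡ 1, so λ ≡ 7.
  x = λ² - 0 - 10 = 49 - 10 ≡ 6; y = λ·(0 - 6) - 5 ≡ 8. → (6, 8)
4P: (6, 8) + (10, 9). λ = (9 - 8)/(10 - 6) ≡ 1/4 mod 11. 4⁻¹ ≡ 3 (mod 11) since 4·3 = 12 ≡ 1, so λ ≡ 3.
  x = λ² - 6 - 10 = 9 - 16 ≡ 4; y = λ·(6 - 4) - 8 ≡ 9. → (4, 9)
5P: (4, 9) + (10, 9). λ = (9 - 9)/(10 - 4) ≡ 0/6 mod 11. 6⁻¹ ≡ 2 (mod 11) since 6·2 = 12 ≡ 1, so λ ≡ 0.
  x = λ² - 4 - 10 = 0 - 14 ≡ 8; y = λ·(4 - 8) - 9 ≡ 2. → (8, 2)
6P: (8, 2) + (10, 9). λ = (9 - 2)/(10 - 8) ≡ 7/2 mod 11. 2⁻¹ ≡ 6 (mod 11), so λ ≡ 9.
  x = λ² - 8 - 10 = 81 - 18 ≡ 8; y = λ·(8 - 8) - 2 ≡ 9. → (8, 9)
7P: (8, 9) + (10, 9). λ = (9 - 9)/(10 - 8) ≡ 0/2 mod 11. 2⁻¹ ≡ 6 (mod 11), so λ ≡ 0.
  x = λ² - 8 - 10 = 0 - 18 ≡ 4; y = λ·(8 - 4) - 9 ≡ 2. → (4, 2)
8P: (4, 2) + (10, 9). λ = (9 - 2)/(10 - 4) ≡ 7/6 mod 11. 6⁻¹ ≡ 2 (mod 11), so λ ≡ 3.
  x = λ² - 4 - 10 = 9 - 14 ≡ 6; y = λ·(4 - 6) - 2 ≡ 3. → (6, 3)
9P: (6, 3) + (10, 9). λ = (9 - 3)/(10 - 6) ≡ 6/4 mod 11. 4⁻¹ ≡ 3 (mod 11), so λ ≡ 7.
  x = λ² - 6 - 10 = 49 - 16 ≡ 0; y = λ·(6 - 0) - 3 ≡ 6. → (0, 6)
10P: (0, 6) + (10, 9). λ = (9 - 6)/(10 - 0) ≡ 3/10 mod 11. 10⁻¹ ≡ 10 (mod 11) since 10·10 = 100 ≡ 1, so λ ≡ 8.
  x = λ² - 0 - 10 = 64 - 10 ≡ 10; y = λ·(0 - 10) - 6 ≡ 2. → (10, 2)
11P: (10, 2) + (10, 9): same x and y₁ ≡ -y₂, so the sum is 𝒪.
11P = 𝒪, so the order is 11.

11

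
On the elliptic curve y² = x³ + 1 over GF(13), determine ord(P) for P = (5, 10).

2P: tangent at (5, 10): λ = (3·5² + 0)/(2·10) ≡ 10/7. 7⁻¹ ≡ 2 (mod 13) since 7·2 = 14 ≡ 1, so λ ≡ 10·2 ≡ 7.
  x = λ² - 5 - 5 = 49 - 10 ≡ 0; y = λ·(5 - 0) - 10 ≡ 12. → (0, 12)
3P: (0, 12) + (5, 10). λ = (10 - 12)/(5 - 0) ≡ 11/5 mod 13. 5⁻¹ ≡ 8 (mod 13), so λ ≡ 10.
  x = λ² - 0 - 5 = 100 - 5 ≡ 4; y = λ·(0 - 4) - 12 ≡ 0. → (4, 0)
4P: (4, 0) + (5, 10). λ = (10 - 0)/(5 - 4) ≡ 10/1 mod 13. 1⁻¹ ≡ 1 (mod 13), so λ ≡ 10.
  x = λ² - 4 - 5 = 100 - 9 ≡ 0; y = λ·(4 - 0) - 0 ≡ 1. → (0, 1)
5P: (0, 1) + (5, 10). λ = (10 - 1)/(5 - 0) ≡ 9/5 mod 13. 5⁻¹ ≡ 8 (mod 13), so λ ≡ 7.
  x = λ² - 0 - 5 = 49 - 5 ≡ 5; y = λ·(0 - 5) - 1 ≡ 3. → (5, 3)
6P: (5, 3) + (5, 10): same x and y₁ ≡ -y₂, so the sum is the point at infinity.
6P = the point at infinity, so the order is 6.

6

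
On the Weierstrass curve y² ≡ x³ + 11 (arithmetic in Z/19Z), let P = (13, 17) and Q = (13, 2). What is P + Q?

O

The two points share x = 13 and their y-coordinates satisfy 17 + 2 ≡ 0 (mod 19), so they are inverses. Their sum is O.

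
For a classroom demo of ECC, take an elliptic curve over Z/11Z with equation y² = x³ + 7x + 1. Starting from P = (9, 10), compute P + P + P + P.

(9, 10)

Double-and-add on 4 = (100)₂. Start with P = (9, 10) for the leading 1-bit.
double: tangent at (9, 10): λ = (3·9² + 7)/(2·10) ≡ 8/9. 9⁻¹ ≡ 5 (mod 11), so λ ≡ 8·5 ≡ 7.
  x = λ² - 9 - 9 = 49 - 18 ≡ 9; y = λ·(9 - 9) - 10 ≡ 1. → (9, 1)
double: tangent at (9, 1): λ = (3·9² + 7)/(2·1) ≡ 8/2. 2⁻¹ ≡ 6 (mod 11), so λ ≡ 8·6 ≡ 4.
  x = λ² - 9 - 9 = 16 - 18 ≡ 9; y = λ·(9 - 9) - 1 ≡ 10. → (9, 10)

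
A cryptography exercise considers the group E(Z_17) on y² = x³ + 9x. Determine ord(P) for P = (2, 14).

10

2P: tangent at (2, 14): λ = (3·2² + 9)/(2·14) ≡ 4/11. 11⁻¹ ≡ 14 (mod 17) since 11·14 = 154 ≡ 1, so λ ≡ 4·14 ≡ 5.
  x = λ² - 2 - 2 = 25 - 4 ≡ 4; y = λ·(2 - 4) - 14 ≡ 10. → (4, 10)
3P: (4, 10) + (2, 14). λ = (14 - 10)/(2 - 4) ≡ 4/15 mod 17. 15⁻¹ ≡ 8 (mod 17) since 15·8 = 120 ≡ 1, so λ ≡ 15.
  x = λ² - 4 - 2 = 225 - 6 ≡ 15; y = λ·(4 - 15) - 10 ≡ 12. → (15, 12)
4P: (15, 12) + (2, 14). λ = (14 - 12)/(2 - 15) ≡ 2/4 mod 17. 4⁻¹ ≡ 13 (mod 17), so λ ≡ 9.
  x = λ² - 15 - 2 = 81 - 17 ≡ 13; y = λ·(15 - 13) - 12 ≡ 6. → (13, 6)
5P: (13, 6) + (2, 14). λ = (14 - 6)/(2 - 13) ≡ 8/6 mod 17. 6⁻¹ ≡ 3 (mod 17) since 6·3 = 18 ≡ 1, so λ ≡ 7.
  x = λ² - 13 - 2 = 49 - 15 ≡ 0; y = λ·(13 - 0) - 6 ≡ 0. → (0, 0)
6P: (0, 0) + (2, 14). λ = (14 - 0)/(2 - 0) ≡ 14/2 mod 17. 2⁻¹ ≡ 9 (mod 17), so λ ≡ 7.
  x = λ² - 0 - 2 = 49 - 2 ≡ 13; y = λ·(0 - 13) - 0 ≡ 11. → (13, 11)
7P: (13, 11) + (2, 14). λ = (14 - 11)/(2 - 13) ≡ 3/6 mod 17. 6⁻¹ ≡ 3 (mod 17) since 6·3 = 18 ≡ 1, so λ ≡ 9.
  x = λ² - 13 - 2 = 81 - 15 ≡ 15; y = λ·(13 - 15) - 11 ≡ 5. → (15, 5)
8P: (15, 5) + (2, 14). λ = (14 - 5)/(2 - 15) ≡ 9/4 mod 17. 4⁻¹ ≡ 13 (mod 17), so λ ≡ 15.
  x = λ² - 15 - 2 = 225 - 17 ≡ 4; y = λ·(15 - 4) - 5 ≡ 7. → (4, 7)
9P: (4, 7) + (2, 14). λ = (14 - 7)/(2 - 4) ≡ 7/15 mod 17. 15⁻¹ ≡ 8 (mod 17) since 15·8 = 120 ≡ 1, so λ ≡ 5.
  x = λ² - 4 - 2 = 25 - 6 ≡ 2; y = λ·(4 - 2) - 7 ≡ 3. → (2, 3)
10P: (2, 3) + (2, 14): same x and y₁ ≡ -y₂, so the sum is the point at infinity.
10P = the point at infinity, so the order is 10.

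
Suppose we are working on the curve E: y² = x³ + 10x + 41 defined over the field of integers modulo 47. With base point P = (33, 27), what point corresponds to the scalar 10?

Double-and-add on 10 = (1010)₂. Start with P = (33, 27) for the leading 1-bit.
double: tangent at (33, 27): λ = (3·33² + 10)/(2·27) ≡ 34/7. 7⁻¹ ≡ 27 (mod 47), so λ ≡ 34·27 ≡ 25.
  x = λ² - 33 - 33 = 625 - 66 ≡ 42; y = λ·(33 - 42) - 27 ≡ 30. → (42, 30)
double: tangent at (42, 30): λ = (3·42² + 10)/(2·30) ≡ 38/13. 13⁻¹ ≡ 29 (mod 47) since 13·29 = 377 ≡ 1, so λ ≡ 38·29 ≡ 21.
  x = λ² - 42 - 42 = 441 - 84 ≡ 28; y = λ·(42 - 28) - 30 ≡ 29. → (28, 29)
add P: (28, 29) + (33, 27). λ = (27 - 29)/(33 - 28) ≡ 45/5 mod 47. 5⁻¹ ≡ 19 (mod 47) since 5·19 = 95 ≡ 1, so λ ≡ 9.
  x = λ² - 28 - 33 = 81 - 61 ≡ 20; y = λ·(28 - 20) - 29 ≡ 43. → (20, 43)
double: tangent at (20, 43): λ = (3·20² + 10)/(2·43) ≡ 35/39. 39⁻¹ ≡ 41 (mod 47) since 39·41 = 1599 ≡ 1, so λ ≡ 35·41 ≡ 25.
  x = λ² - 20 - 20 = 625 - 40 ≡ 21; y = λ·(20 - 21) - 43 ≡ 26. → (21, 26)

(21, 26)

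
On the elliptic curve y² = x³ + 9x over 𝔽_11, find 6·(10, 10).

Write Q = (10, 10).
Repeated addition: build up to 6Q.
2Q: tangent at (10, 10): λ = (3·10² + 9)/(2·10) ≡ 1/9. 9⁻¹ ≡ 5 (mod 11) since 9·5 = 45 ≡ 1, so λ ≡ 1·5 ≡ 5.
  x = λ² - 10 - 10 = 25 - 20 ≡ 5; y = λ·(10 - 5) - 10 ≡ 4. → (5, 4)
3Q: (5, 4) + (10, 10). λ = (10 - 4)/(10 - 5) ≡ 6/5 mod 11. 5⁻¹ ≡ 9 (mod 11), so λ ≡ 10.
  x = λ² - 5 - 10 = 100 - 15 ≡ 8; y = λ·(5 - 8) - 4 ≡ 10. → (8, 10)
4Q: (8, 10) + (10, 10). λ = (10 - 10)/(10 - 8) ≡ 0/2 mod 11. 2⁻¹ ≡ 6 (mod 11), so λ ≡ 0.
  x = λ² - 8 - 10 = 0 - 18 ≡ 4; y = λ·(8 - 4) - 10 ≡ 1. → (4, 1)
5Q: (4, 1) + (10, 10). λ = (10 - 1)/(10 - 4) ≡ 9/6 mod 11. 6⁻¹ ≡ 2 (mod 11), so λ ≡ 7.
  x = λ² - 4 - 10 = 49 - 14 ≡ 2; y = λ·(4 - 2) - 1 ≡ 2. → (2, 2)
6Q: (2, 2) + (10, 10). λ = (10 - 2)/(10 - 2) ≡ 8/8 mod 11. 8⁻¹ ≡ 7 (mod 11), so λ ≡ 1.
  x = λ² - 2 - 10 = 1 - 12 ≡ 0; y = λ·(2 - 0) - 2 ≡ 0. → (0, 0)

(0, 0)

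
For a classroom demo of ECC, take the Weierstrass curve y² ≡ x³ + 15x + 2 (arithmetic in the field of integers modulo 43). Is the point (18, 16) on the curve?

y² = 16² ≡ 41; x³ + 15x + 2 = 6104 ≡ 41 (mod 43). 41 = 41.

yes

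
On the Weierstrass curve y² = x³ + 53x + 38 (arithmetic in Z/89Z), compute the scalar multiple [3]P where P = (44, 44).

Repeated addition: build up to 3P.
2P: tangent at (44, 44): λ = (3·44² + 53)/(2·44) ≡ 76/88. 88⁻¹ ≡ 88 (mod 89) since 88·88 = 7744 ≡ 1, so λ ≡ 76·88 ≡ 13.
  x = λ² - 44 - 44 = 169 - 88 ≡ 81; y = λ·(44 - 81) - 44 ≡ 9. → (81, 9)
3P: (81, 9) + (44, 44). λ = (44 - 9)/(44 - 81) ≡ 35/52 mod 89. 52⁻¹ ≡ 12 (mod 89) since 52·12 = 624 ≡ 1, so λ ≡ 64.
  x = λ² - 81 - 44 = 4096 - 125 ≡ 55; y = λ·(81 - 55) - 9 ≡ 53. → (55, 53)

(55, 53)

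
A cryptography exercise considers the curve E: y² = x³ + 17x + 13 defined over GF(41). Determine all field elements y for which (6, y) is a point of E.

x³ + 17x + 13 = 331 ≡ 3 (mod 41).
3 is a non-residue mod 41; no y exists.

none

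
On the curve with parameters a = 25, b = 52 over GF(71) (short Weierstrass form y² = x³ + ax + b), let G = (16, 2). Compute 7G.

Double-and-add on 7 = (111)₂. Start with G = (16, 2) for the leading 1-bit.
double: tangent at (16, 2): λ = (3·16² + 25)/(2·2) ≡ 12/4. 4⁻¹ ≡ 18 (mod 71), so λ ≡ 12·18 ≡ 3.
  x = λ² - 16 - 16 = 9 - 32 ≡ 48; y = λ·(16 - 48) - 2 ≡ 44. → (48, 44)
add G: (48, 44) + (16, 2). λ = (2 - 44)/(16 - 48) ≡ 29/39 mod 71. 39⁻¹ ≡ 51 (mod 71), so λ ≡ 59.
  x = λ² - 48 - 16 = 3481 - 64 ≡ 9; y = λ·(48 - 9) - 44 ≡ 56. → (9, 56)
double: tangent at (9, 56): λ = (3·9² + 25)/(2·56) ≡ 55/41. 41⁻¹ ≡ 26 (mod 71), so λ ≡ 55·26 ≡ 10.
  x = λ² - 9 - 9 = 100 - 18 ≡ 11; y = λ·(9 - 11) - 56 ≡ 66. → (11, 66)
add G: (11, 66) + (16, 2). λ = (2 - 66)/(16 - 11) ≡ 7/5 mod 71. 5⁻¹ ≡ 57 (mod 71), so λ ≡ 44.
  x = λ² - 11 - 16 = 1936 - 27 ≡ 63; y = λ·(11 - 63) - 66 ≡ 60. → (63, 60)

(63, 60)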